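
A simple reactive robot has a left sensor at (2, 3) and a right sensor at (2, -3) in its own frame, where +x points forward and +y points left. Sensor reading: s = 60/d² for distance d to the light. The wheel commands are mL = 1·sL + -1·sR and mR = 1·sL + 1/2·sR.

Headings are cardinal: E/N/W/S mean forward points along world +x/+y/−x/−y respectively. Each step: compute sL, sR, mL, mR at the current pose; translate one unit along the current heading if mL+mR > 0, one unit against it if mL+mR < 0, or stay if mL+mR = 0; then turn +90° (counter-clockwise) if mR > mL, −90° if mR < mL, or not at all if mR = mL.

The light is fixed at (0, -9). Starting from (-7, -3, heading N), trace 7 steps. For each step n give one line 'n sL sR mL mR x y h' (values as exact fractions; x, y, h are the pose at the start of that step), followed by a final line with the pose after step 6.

n=0: pose=(-7,-3,N); sL=15/41, sR=3/4; mL=-63/164, mR=243/328; mL+mR=117/328 → advance +1; mR−mL=9/8 → turn +1·90°
n=1: pose=(-7,-2,W); sL=60/97, sR=60/181; mL=5040/17557, mR=13770/17557; mL+mR=18810/17557 → advance +1; mR−mL=90/181 → turn +1·90°
n=2: pose=(-8,-2,S); sL=6/5, sR=30/73; mL=288/365, mR=513/365; mL+mR=801/365 → advance +1; mR−mL=45/73 → turn +1·90°
n=3: pose=(-8,-3,E); sL=20/39, sR=4/3; mL=-32/39, mR=46/39; mL+mR=14/39 → advance +1; mR−mL=2 → turn +1·90°
n=4: pose=(-7,-3,N); sL=15/41, sR=3/4; mL=-63/164, mR=243/328; mL+mR=117/328 → advance +1; mR−mL=9/8 → turn +1·90°
n=5: pose=(-7,-2,W); sL=60/97, sR=60/181; mL=5040/17557, mR=13770/17557; mL+mR=18810/17557 → advance +1; mR−mL=90/181 → turn +1·90°
n=6: pose=(-8,-2,S); sL=6/5, sR=30/73; mL=288/365, mR=513/365; mL+mR=801/365 → advance +1; mR−mL=45/73 → turn +1·90°

0 15/41 3/4 -63/164 243/328 -7 -3 N
1 60/97 60/181 5040/17557 13770/17557 -7 -2 W
2 6/5 30/73 288/365 513/365 -8 -2 S
3 20/39 4/3 -32/39 46/39 -8 -3 E
4 15/41 3/4 -63/164 243/328 -7 -3 N
5 60/97 60/181 5040/17557 13770/17557 -7 -2 W
6 6/5 30/73 288/365 513/365 -8 -2 S
final -8 -3 E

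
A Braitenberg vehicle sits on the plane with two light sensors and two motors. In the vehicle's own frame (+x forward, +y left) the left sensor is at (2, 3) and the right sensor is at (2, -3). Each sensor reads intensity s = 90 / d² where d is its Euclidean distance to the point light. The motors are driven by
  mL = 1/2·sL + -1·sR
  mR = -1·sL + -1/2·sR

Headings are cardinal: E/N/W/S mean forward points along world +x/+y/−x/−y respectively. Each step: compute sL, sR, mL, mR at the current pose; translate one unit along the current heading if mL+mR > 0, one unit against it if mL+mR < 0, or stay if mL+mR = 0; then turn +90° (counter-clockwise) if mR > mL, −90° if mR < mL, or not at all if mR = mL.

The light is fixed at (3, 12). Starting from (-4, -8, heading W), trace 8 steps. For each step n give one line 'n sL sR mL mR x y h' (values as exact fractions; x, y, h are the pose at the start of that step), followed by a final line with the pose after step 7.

0 9/61 9/37 -765/4514 -1215/4514 -4 -8 W
1 2/9 10/37 -53/333 -119/333 -3 -8 N
2 9/34 45/296 -99/5032 -3429/10064 -3 -9 E
3 18/109 90/629 -4149/68561 -16227/68561 -4 -9 S
4 9/61 9/37 -765/4514 -1215/4514 -4 -8 W
5 2/9 10/37 -53/333 -119/333 -3 -8 N
6 9/34 45/296 -99/5032 -3429/10064 -3 -9 E
7 18/109 90/629 -4149/68561 -16227/68561 -4 -9 S
final -4 -8 W

n=0: pose=(-4,-8,W); sL=9/61, sR=9/37; mL=-765/4514, mR=-1215/4514; mL+mR=-990/2257 → advance -1; mR−mL=-225/2257 → turn -1·90°
n=1: pose=(-3,-8,N); sL=2/9, sR=10/37; mL=-53/333, mR=-119/333; mL+mR=-172/333 → advance -1; mR−mL=-22/111 → turn -1·90°
n=2: pose=(-3,-9,E); sL=9/34, sR=45/296; mL=-99/5032, mR=-3429/10064; mL+mR=-3627/10064 → advance -1; mR−mL=-3231/10064 → turn -1·90°
n=3: pose=(-4,-9,S); sL=18/109, sR=90/629; mL=-4149/68561, mR=-16227/68561; mL+mR=-20376/68561 → advance -1; mR−mL=-12078/68561 → turn -1·90°
n=4: pose=(-4,-8,W); sL=9/61, sR=9/37; mL=-765/4514, mR=-1215/4514; mL+mR=-990/2257 → advance -1; mR−mL=-225/2257 → turn -1·90°
n=5: pose=(-3,-8,N); sL=2/9, sR=10/37; mL=-53/333, mR=-119/333; mL+mR=-172/333 → advance -1; mR−mL=-22/111 → turn -1·90°
n=6: pose=(-3,-9,E); sL=9/34, sR=45/296; mL=-99/5032, mR=-3429/10064; mL+mR=-3627/10064 → advance -1; mR−mL=-3231/10064 → turn -1·90°
n=7: pose=(-4,-9,S); sL=18/109, sR=90/629; mL=-4149/68561, mR=-16227/68561; mL+mR=-20376/68561 → advance -1; mR−mL=-12078/68561 → turn -1·90°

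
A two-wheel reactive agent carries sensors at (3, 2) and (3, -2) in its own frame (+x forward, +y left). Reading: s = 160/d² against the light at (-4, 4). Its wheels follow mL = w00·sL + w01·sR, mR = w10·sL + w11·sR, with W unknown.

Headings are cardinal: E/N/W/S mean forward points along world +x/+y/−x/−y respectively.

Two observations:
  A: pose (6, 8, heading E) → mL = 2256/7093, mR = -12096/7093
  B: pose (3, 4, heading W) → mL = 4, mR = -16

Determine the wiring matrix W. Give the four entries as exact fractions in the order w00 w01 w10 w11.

obs A: pose=(6,8,E) → sL=32/41, sR=160/173, mL=2256/7093, mR=-12096/7093
obs B: pose=(3,4,W) → sL=8, sR=8, mL=4, mR=-16
sensor matrix S = [[32/41, 160/173], [8, 8]]; det S = -8192/7093
solve [mL_A; mL_B] = S·[w00; w01] and [mR_A; mR_B] = S·[w10; w11]:
  w00 = 1, w01 = -1/2, w10 = -1, w11 = -1

1 -1/2 -1 -1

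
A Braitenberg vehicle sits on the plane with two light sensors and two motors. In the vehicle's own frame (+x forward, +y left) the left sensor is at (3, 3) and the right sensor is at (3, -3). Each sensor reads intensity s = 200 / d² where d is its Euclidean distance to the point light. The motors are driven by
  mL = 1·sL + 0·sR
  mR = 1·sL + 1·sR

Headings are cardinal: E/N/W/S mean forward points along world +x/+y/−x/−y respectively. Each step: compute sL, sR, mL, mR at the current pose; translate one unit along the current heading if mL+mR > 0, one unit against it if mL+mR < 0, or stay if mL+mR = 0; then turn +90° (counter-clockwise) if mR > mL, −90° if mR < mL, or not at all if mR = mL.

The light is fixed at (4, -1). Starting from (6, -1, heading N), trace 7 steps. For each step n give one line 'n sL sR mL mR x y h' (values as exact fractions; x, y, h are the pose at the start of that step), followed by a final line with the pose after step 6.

0 20 100/17 20 440/17 6 -1 N
1 40 200/17 40 880/17 6 0 W
2 10 25 10 35 5 0 S
3 8 8 8 16 5 -1 E
4 20 100/17 20 440/17 6 -1 N
5 40 200/17 40 880/17 6 0 W
6 10 25 10 35 5 0 S
final 5 -1 E

n=0: pose=(6,-1,N); sL=20, sR=100/17; mL=20, mR=440/17; mL+mR=780/17 → advance +1; mR−mL=100/17 → turn +1·90°
n=1: pose=(6,0,W); sL=40, sR=200/17; mL=40, mR=880/17; mL+mR=1560/17 → advance +1; mR−mL=200/17 → turn +1·90°
n=2: pose=(5,0,S); sL=10, sR=25; mL=10, mR=35; mL+mR=45 → advance +1; mR−mL=25 → turn +1·90°
n=3: pose=(5,-1,E); sL=8, sR=8; mL=8, mR=16; mL+mR=24 → advance +1; mR−mL=8 → turn +1·90°
n=4: pose=(6,-1,N); sL=20, sR=100/17; mL=20, mR=440/17; mL+mR=780/17 → advance +1; mR−mL=100/17 → turn +1·90°
n=5: pose=(6,0,W); sL=40, sR=200/17; mL=40, mR=880/17; mL+mR=1560/17 → advance +1; mR−mL=200/17 → turn +1·90°
n=6: pose=(5,0,S); sL=10, sR=25; mL=10, mR=35; mL+mR=45 → advance +1; mR−mL=25 → turn +1·90°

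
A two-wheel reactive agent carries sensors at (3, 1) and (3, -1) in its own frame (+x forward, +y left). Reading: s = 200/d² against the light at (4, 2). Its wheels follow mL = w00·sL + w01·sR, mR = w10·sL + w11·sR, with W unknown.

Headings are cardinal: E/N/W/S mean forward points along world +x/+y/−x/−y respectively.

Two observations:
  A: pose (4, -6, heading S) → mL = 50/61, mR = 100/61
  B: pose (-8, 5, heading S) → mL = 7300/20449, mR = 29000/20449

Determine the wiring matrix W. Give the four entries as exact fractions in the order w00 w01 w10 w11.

-1/2 1 1/2 1/2

obs A: pose=(4,-6,S) → sL=100/61, sR=100/61, mL=50/61, mR=100/61
obs B: pose=(-8,5,S) → sL=200/121, sR=200/169, mL=7300/20449, mR=29000/20449
sensor matrix S = [[100/61, 100/61], [200/121, 200/169]]; det S = -960000/1247389
solve [mL_A; mL_B] = S·[w00; w01] and [mR_A; mR_B] = S·[w10; w11]:
  w00 = -1/2, w01 = 1, w10 = 1/2, w11 = 1/2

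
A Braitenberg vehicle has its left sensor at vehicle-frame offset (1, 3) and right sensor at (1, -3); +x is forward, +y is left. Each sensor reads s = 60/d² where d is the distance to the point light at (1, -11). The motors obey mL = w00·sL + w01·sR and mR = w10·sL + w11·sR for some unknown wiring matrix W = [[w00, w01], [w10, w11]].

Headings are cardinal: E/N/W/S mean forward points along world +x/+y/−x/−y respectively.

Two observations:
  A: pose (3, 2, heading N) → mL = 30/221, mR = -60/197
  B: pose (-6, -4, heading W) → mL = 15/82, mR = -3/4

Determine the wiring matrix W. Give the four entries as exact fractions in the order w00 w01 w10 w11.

0 1/2 -1 0

obs A: pose=(3,2,N) → sL=60/197, sR=60/221, mL=30/221, mR=-60/197
obs B: pose=(-6,-4,W) → sL=3/4, sR=15/41, mL=15/82, mR=-3/4
sensor matrix S = [[60/197, 60/221], [3/4, 15/41]]; det S = -164565/1785017
solve [mL_A; mL_B] = S·[w00; w01] and [mR_A; mR_B] = S·[w10; w11]:
  w00 = 0, w01 = 1/2, w10 = -1, w11 = 0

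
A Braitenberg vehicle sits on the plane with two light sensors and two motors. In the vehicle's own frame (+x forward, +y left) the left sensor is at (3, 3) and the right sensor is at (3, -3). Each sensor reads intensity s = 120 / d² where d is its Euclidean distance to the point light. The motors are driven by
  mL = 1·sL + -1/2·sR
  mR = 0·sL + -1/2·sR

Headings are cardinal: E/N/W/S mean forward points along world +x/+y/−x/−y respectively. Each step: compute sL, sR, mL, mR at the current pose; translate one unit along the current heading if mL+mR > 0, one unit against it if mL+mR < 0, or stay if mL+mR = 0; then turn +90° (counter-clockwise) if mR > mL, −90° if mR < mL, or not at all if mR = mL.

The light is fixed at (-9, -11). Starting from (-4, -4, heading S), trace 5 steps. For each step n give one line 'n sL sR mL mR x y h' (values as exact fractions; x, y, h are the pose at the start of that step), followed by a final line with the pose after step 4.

n=0: pose=(-4,-4,S); sL=3/2, sR=6; mL=-3/2, mR=-3; mL+mR=-9/2 → advance -1; mR−mL=-3/2 → turn -1·90°
n=1: pose=(-4,-3,W); sL=120/29, sR=24/25; mL=2652/725, mR=-12/25; mL+mR=2304/725 → advance +1; mR−mL=-120/29 → turn -1·90°
n=2: pose=(-5,-3,N); sL=60/61, sR=12/17; mL=654/1037, mR=-6/17; mL+mR=288/1037 → advance +1; mR−mL=-60/61 → turn -1·90°
n=3: pose=(-5,-2,E); sL=120/193, sR=24/17; mL=-276/3281, mR=-12/17; mL+mR=-2592/3281 → advance -1; mR−mL=-120/193 → turn -1·90°
n=4: pose=(-6,-2,S); sL=5/3, sR=10/3; mL=0, mR=-5/3; mL+mR=-5/3 → advance -1; mR−mL=-5/3 → turn -1·90°

0 3/2 6 -3/2 -3 -4 -4 S
1 120/29 24/25 2652/725 -12/25 -4 -3 W
2 60/61 12/17 654/1037 -6/17 -5 -3 N
3 120/193 24/17 -276/3281 -12/17 -5 -2 E
4 5/3 10/3 0 -5/3 -6 -2 S
final -6 -1 W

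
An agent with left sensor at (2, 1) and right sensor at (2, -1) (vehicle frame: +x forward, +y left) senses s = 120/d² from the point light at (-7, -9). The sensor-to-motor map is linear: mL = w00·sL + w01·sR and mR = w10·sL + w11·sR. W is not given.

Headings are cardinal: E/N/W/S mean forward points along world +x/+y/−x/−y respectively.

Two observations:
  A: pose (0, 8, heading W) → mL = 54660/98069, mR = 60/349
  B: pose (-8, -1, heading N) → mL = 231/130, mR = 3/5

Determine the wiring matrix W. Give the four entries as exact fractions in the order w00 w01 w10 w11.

obs A: pose=(0,8,W) → sL=120/281, sR=120/349, mL=54660/98069, mR=60/349
obs B: pose=(-8,-1,N) → sL=15/13, sR=6/5, mL=231/130, mR=3/5
sensor matrix S = [[120/281, 120/349], [15/13, 6/5]]; det S = 147528/1274897
solve [mL_A; mL_B] = S·[w00; w01] and [mR_A; mR_B] = S·[w10; w11]:
  w00 = 1/2, w01 = 1, w10 = 0, w11 = 1/2

1/2 1 0 1/2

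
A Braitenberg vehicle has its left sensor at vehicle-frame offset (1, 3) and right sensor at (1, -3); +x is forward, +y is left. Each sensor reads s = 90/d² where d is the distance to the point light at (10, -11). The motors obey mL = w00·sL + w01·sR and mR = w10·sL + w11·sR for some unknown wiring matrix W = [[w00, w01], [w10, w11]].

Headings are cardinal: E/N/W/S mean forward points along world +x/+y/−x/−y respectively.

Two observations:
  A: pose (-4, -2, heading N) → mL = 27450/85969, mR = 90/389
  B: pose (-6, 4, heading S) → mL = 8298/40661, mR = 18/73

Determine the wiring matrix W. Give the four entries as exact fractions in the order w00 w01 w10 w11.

obs A: pose=(-4,-2,N) → sL=90/389, sR=90/221, mL=27450/85969, mR=90/389
obs B: pose=(-6,4,S) → sL=18/73, sR=90/557, mL=8298/40661, mR=18/73
sensor matrix S = [[90/389, 90/221], [18/73, 90/557]]; det S = -220332960/3495585509
solve [mL_A; mL_B] = S·[w00; w01] and [mR_A; mR_B] = S·[w10; w11]:
  w00 = 1/2, w01 = 1/2, w10 = 1, w11 = 0

1/2 1/2 1 0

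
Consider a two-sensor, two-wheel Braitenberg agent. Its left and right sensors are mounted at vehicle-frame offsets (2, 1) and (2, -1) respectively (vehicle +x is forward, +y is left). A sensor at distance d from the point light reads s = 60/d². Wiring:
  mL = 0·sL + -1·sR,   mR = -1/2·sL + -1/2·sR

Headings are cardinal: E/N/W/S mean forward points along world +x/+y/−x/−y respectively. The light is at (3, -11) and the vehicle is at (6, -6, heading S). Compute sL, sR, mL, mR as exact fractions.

left sensor world pos  = (7, -8); dL² = 25
right sensor world pos = (5, -8); dR² = 13
sL = 60/25 = 12/5
sR = 60/13 = 60/13
mL = 0·sL + -1·sR = -60/13
mR = -1/2·sL + -1/2·sR = -228/65

12/5 60/13 -60/13 -228/65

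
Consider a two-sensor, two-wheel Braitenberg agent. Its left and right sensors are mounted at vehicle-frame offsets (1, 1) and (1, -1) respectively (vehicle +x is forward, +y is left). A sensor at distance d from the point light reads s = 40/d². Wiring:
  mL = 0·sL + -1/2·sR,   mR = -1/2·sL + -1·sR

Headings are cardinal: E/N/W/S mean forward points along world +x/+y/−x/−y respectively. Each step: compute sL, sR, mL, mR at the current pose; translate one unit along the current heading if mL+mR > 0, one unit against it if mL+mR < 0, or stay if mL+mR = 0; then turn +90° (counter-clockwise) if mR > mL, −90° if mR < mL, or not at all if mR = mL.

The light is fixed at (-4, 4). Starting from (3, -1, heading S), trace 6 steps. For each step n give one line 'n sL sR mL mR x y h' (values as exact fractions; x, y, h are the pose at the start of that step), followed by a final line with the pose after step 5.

0 2/5 5/9 -5/18 -34/45 3 -1 S
1 40/61 8/9 -4/9 -668/549 3 0 W
2 20/29 4/9 -2/9 -206/261 4 0 N
3 40/97 40/117 -20/117 -6220/11349 4 -1 E
4 2/5 5/9 -5/18 -34/45 3 -1 S
5 40/61 8/9 -4/9 -668/549 3 0 W
final 4 0 N

n=0: pose=(3,-1,S); sL=2/5, sR=5/9; mL=-5/18, mR=-34/45; mL+mR=-31/30 → advance -1; mR−mL=-43/90 → turn -1·90°
n=1: pose=(3,0,W); sL=40/61, sR=8/9; mL=-4/9, mR=-668/549; mL+mR=-304/183 → advance -1; mR−mL=-424/549 → turn -1·90°
n=2: pose=(4,0,N); sL=20/29, sR=4/9; mL=-2/9, mR=-206/261; mL+mR=-88/87 → advance -1; mR−mL=-148/261 → turn -1·90°
n=3: pose=(4,-1,E); sL=40/97, sR=40/117; mL=-20/117, mR=-6220/11349; mL+mR=-2720/3783 → advance -1; mR−mL=-4280/11349 → turn -1·90°
n=4: pose=(3,-1,S); sL=2/5, sR=5/9; mL=-5/18, mR=-34/45; mL+mR=-31/30 → advance -1; mR−mL=-43/90 → turn -1·90°
n=5: pose=(3,0,W); sL=40/61, sR=8/9; mL=-4/9, mR=-668/549; mL+mR=-304/183 → advance -1; mR−mL=-424/549 → turn -1·90°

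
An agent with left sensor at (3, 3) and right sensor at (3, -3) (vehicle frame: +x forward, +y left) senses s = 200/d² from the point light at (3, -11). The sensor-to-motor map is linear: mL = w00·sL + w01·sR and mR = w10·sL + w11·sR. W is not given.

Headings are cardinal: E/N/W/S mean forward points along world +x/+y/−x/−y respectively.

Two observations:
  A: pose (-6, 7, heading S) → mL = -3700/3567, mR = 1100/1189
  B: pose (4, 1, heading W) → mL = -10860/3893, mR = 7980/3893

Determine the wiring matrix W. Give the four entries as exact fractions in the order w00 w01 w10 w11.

obs A: pose=(-6,7,S) → sL=200/261, sR=200/369, mL=-3700/3567, mR=1100/1189
obs B: pose=(4,1,W) → sL=40/17, sR=200/229, mL=-10860/3893, mR=7980/3893
sensor matrix S = [[200/261, 200/369], [40/17, 200/229]]; det S = -8416000/13886331
solve [mL_A; mL_B] = S·[w00; w01] and [mR_A; mR_B] = S·[w10; w11]:
  w00 = -1, w01 = -1/2, w10 = 1/2, w11 = 1

-1 -1/2 1/2 1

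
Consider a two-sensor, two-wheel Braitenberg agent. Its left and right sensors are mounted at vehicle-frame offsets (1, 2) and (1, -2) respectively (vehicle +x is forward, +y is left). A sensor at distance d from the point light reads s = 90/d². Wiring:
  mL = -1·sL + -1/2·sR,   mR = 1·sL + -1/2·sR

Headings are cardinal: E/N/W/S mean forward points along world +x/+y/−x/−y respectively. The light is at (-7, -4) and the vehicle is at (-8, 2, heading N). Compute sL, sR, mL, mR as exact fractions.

left sensor world pos  = (-10, 3); dL² = 58
right sensor world pos = (-6, 3); dR² = 50
sL = 90/58 = 45/29
sR = 90/50 = 9/5
mL = -1·sL + -1/2·sR = -711/290
mR = 1·sL + -1/2·sR = 189/290

45/29 9/5 -711/290 189/290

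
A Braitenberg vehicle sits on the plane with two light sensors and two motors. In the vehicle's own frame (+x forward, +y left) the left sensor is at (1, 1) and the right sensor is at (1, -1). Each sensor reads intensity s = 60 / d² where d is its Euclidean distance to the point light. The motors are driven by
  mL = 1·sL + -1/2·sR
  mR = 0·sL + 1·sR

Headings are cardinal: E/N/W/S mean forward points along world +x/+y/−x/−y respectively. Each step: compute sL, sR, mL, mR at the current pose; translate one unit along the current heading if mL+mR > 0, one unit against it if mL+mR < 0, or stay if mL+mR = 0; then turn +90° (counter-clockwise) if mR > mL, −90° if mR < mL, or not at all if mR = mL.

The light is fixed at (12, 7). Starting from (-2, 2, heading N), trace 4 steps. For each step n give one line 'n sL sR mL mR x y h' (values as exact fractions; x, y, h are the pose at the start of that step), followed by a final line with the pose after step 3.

0 60/241 12/37 774/8917 12/37 -2 2 N
1 6/25 10/39 109/975 10/39 -2 3 W
2 60/221 60/281 10230/62101 60/281 -3 3 S
3 15/53 15/58 945/6148 15/58 -3 2 E
final -2 2 N

n=0: pose=(-2,2,N); sL=60/241, sR=12/37; mL=774/8917, mR=12/37; mL+mR=3666/8917 → advance +1; mR−mL=2118/8917 → turn +1·90°
n=1: pose=(-2,3,W); sL=6/25, sR=10/39; mL=109/975, mR=10/39; mL+mR=359/975 → advance +1; mR−mL=47/325 → turn +1·90°
n=2: pose=(-3,3,S); sL=60/221, sR=60/281; mL=10230/62101, mR=60/281; mL+mR=23490/62101 → advance +1; mR−mL=3030/62101 → turn +1·90°
n=3: pose=(-3,2,E); sL=15/53, sR=15/58; mL=945/6148, mR=15/58; mL+mR=2535/6148 → advance +1; mR−mL=645/6148 → turn +1·90°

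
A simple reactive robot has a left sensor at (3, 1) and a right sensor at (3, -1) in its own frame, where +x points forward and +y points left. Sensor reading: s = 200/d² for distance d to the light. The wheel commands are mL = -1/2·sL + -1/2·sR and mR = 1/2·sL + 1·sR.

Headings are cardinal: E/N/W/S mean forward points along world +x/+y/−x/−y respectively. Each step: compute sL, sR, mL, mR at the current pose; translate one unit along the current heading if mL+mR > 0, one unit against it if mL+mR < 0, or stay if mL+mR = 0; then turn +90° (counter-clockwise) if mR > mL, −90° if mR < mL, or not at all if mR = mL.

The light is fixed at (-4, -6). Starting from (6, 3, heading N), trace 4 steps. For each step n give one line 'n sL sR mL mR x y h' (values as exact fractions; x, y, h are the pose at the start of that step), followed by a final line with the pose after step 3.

0 8/9 40/53 -392/477 572/477 6 3 N
1 20/13 20/17 -300/221 430/221 6 4 W
2 200/149 200/113 -26200/16837 41100/16837 5 4 S
3 50/61 25/26 -2825/3172 2175/1586 5 3 E
final 6 3 N

n=0: pose=(6,3,N); sL=8/9, sR=40/53; mL=-392/477, mR=572/477; mL+mR=20/53 → advance +1; mR−mL=964/477 → turn +1·90°
n=1: pose=(6,4,W); sL=20/13, sR=20/17; mL=-300/221, mR=430/221; mL+mR=10/17 → advance +1; mR−mL=730/221 → turn +1·90°
n=2: pose=(5,4,S); sL=200/149, sR=200/113; mL=-26200/16837, mR=41100/16837; mL+mR=100/113 → advance +1; mR−mL=67300/16837 → turn +1·90°
n=3: pose=(5,3,E); sL=50/61, sR=25/26; mL=-2825/3172, mR=2175/1586; mL+mR=25/52 → advance +1; mR−mL=7175/3172 → turn +1·90°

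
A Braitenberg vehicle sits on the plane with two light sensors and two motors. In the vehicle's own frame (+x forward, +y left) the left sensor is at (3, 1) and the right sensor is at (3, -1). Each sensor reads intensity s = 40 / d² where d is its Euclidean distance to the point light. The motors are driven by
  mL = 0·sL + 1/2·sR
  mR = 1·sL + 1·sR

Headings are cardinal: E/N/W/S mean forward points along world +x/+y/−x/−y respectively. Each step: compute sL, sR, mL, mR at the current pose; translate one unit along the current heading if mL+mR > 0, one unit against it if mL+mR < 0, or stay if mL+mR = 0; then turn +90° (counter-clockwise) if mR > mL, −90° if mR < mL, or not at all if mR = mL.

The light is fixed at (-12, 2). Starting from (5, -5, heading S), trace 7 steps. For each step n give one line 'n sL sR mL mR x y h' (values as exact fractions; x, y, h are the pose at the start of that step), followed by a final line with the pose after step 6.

n=0: pose=(5,-5,S); sL=5/53, sR=10/89; mL=5/89, mR=975/4717; mL+mR=1240/4717 → advance +1; mR−mL=710/4717 → turn +1·90°
n=1: pose=(5,-6,E); sL=40/449, sR=40/481; mL=20/481, mR=37200/215969; mL+mR=46180/215969 → advance +1; mR−mL=28220/215969 → turn +1·90°
n=2: pose=(6,-6,N); sL=20/157, sR=20/193; mL=10/193, mR=7000/30301; mL+mR=8570/30301 → advance +1; mR−mL=5430/30301 → turn +1·90°
n=3: pose=(6,-5,W); sL=40/289, sR=40/261; mL=20/261, mR=22000/75429; mL+mR=9260/25143 → advance +1; mR−mL=16220/75429 → turn +1·90°
n=4: pose=(5,-5,S); sL=5/53, sR=10/89; mL=5/89, mR=975/4717; mL+mR=1240/4717 → advance +1; mR−mL=710/4717 → turn +1·90°
n=5: pose=(5,-6,E); sL=40/449, sR=40/481; mL=20/481, mR=37200/215969; mL+mR=46180/215969 → advance +1; mR−mL=28220/215969 → turn +1·90°
n=6: pose=(6,-6,N); sL=20/157, sR=20/193; mL=10/193, mR=7000/30301; mL+mR=8570/30301 → advance +1; mR−mL=5430/30301 → turn +1·90°

0 5/53 10/89 5/89 975/4717 5 -5 S
1 40/449 40/481 20/481 37200/215969 5 -6 E
2 20/157 20/193 10/193 7000/30301 6 -6 N
3 40/289 40/261 20/261 22000/75429 6 -5 W
4 5/53 10/89 5/89 975/4717 5 -5 S
5 40/449 40/481 20/481 37200/215969 5 -6 E
6 20/157 20/193 10/193 7000/30301 6 -6 N
final 6 -5 W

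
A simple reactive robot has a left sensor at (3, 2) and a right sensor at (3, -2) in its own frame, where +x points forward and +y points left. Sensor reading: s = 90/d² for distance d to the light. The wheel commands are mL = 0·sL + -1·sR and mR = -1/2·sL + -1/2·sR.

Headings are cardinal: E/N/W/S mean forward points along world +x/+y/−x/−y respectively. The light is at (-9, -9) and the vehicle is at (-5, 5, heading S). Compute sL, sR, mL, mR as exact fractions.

left sensor world pos  = (-3, 2); dL² = 157
right sensor world pos = (-7, 2); dR² = 125
sL = 90/157 = 90/157
sR = 90/125 = 18/25
mL = 0·sL + -1·sR = -18/25
mR = -1/2·sL + -1/2·sR = -2538/3925

90/157 18/25 -18/25 -2538/3925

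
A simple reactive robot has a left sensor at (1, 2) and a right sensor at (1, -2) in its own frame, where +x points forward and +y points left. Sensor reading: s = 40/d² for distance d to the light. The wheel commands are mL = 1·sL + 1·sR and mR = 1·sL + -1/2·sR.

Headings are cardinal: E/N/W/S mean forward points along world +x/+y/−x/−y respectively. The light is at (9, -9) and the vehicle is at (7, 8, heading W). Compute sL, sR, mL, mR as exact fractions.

20/117 4/37 1208/4329 506/4329

left sensor world pos  = (6, 6); dL² = 234
right sensor world pos = (6, 10); dR² = 370
sL = 40/234 = 20/117
sR = 40/370 = 4/37
mL = 1·sL + 1·sR = 1208/4329
mR = 1·sL + -1/2·sR = 506/4329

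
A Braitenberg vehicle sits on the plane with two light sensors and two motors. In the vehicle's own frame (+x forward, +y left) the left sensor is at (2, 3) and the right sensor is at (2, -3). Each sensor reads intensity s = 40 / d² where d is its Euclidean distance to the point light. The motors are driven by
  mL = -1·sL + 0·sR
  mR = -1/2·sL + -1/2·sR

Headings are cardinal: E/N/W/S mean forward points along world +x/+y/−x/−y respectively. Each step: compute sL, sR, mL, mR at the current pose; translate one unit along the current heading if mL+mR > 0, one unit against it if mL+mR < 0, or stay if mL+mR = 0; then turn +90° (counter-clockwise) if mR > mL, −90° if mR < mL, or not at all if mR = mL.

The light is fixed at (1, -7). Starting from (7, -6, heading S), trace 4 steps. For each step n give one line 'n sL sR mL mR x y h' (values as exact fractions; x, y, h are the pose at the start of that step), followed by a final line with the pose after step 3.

0 20/41 4 -20/41 -92/41 7 -6 S
1 40/17 40/41 -40/17 -1160/697 7 -5 W
2 2/5 5/2 -2/5 -29/20 8 -5 S
3 8/5 40/61 -8/5 -344/305 8 -4 W
final 9 -4 S

n=0: pose=(7,-6,S); sL=20/41, sR=4; mL=-20/41, mR=-92/41; mL+mR=-112/41 → advance -1; mR−mL=-72/41 → turn -1·90°
n=1: pose=(7,-5,W); sL=40/17, sR=40/41; mL=-40/17, mR=-1160/697; mL+mR=-2800/697 → advance -1; mR−mL=480/697 → turn +1·90°
n=2: pose=(8,-5,S); sL=2/5, sR=5/2; mL=-2/5, mR=-29/20; mL+mR=-37/20 → advance -1; mR−mL=-21/20 → turn -1·90°
n=3: pose=(8,-4,W); sL=8/5, sR=40/61; mL=-8/5, mR=-344/305; mL+mR=-832/305 → advance -1; mR−mL=144/305 → turn +1·90°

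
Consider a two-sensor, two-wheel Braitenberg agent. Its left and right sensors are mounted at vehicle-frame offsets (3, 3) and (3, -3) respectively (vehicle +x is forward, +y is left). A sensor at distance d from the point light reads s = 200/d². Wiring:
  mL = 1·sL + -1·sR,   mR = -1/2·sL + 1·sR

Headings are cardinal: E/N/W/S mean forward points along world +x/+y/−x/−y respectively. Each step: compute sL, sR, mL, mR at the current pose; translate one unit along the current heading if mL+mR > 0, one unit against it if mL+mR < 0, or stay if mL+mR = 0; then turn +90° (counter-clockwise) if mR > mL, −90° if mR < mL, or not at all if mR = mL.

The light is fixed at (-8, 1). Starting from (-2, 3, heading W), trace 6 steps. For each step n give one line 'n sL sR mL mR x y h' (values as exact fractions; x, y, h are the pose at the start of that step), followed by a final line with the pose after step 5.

n=0: pose=(-2,3,W); sL=20, sR=100/17; mL=240/17, mR=-70/17; mL+mR=10 → advance +1; mR−mL=-310/17 → turn -1·90°
n=1: pose=(-3,3,N); sL=200/29, sR=200/89; mL=12000/2581, mR=-3100/2581; mL+mR=100/29 → advance +1; mR−mL=-15100/2581 → turn -1·90°
n=2: pose=(-3,4,E); sL=2, sR=25/8; mL=-9/8, mR=17/8; mL+mR=1 → advance +1; mR−mL=13/4 → turn +1·90°
n=3: pose=(-2,4,N); sL=40/9, sR=200/117; mL=320/117, mR=-20/39; mL+mR=20/9 → advance +1; mR−mL=-380/117 → turn -1·90°
n=4: pose=(-2,5,E); sL=20/13, sR=100/41; mL=-480/533, mR=890/533; mL+mR=10/13 → advance +1; mR−mL=1370/533 → turn +1·90°
n=5: pose=(-1,5,N); sL=40/13, sR=200/149; mL=3360/1937, mR=-380/1937; mL+mR=20/13 → advance +1; mR−mL=-3740/1937 → turn -1·90°

0 20 100/17 240/17 -70/17 -2 3 W
1 200/29 200/89 12000/2581 -3100/2581 -3 3 N
2 2 25/8 -9/8 17/8 -3 4 E
3 40/9 200/117 320/117 -20/39 -2 4 N
4 20/13 100/41 -480/533 890/533 -2 5 E
5 40/13 200/149 3360/1937 -380/1937 -1 5 N
final -1 6 E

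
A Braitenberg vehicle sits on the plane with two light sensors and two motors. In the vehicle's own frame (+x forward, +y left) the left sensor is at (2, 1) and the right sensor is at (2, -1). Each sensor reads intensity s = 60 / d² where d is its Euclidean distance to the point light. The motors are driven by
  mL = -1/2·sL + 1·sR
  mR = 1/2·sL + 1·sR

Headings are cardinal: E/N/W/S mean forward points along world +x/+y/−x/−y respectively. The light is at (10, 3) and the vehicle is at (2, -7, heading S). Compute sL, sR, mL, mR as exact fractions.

60/193 4/15 322/2895 1222/2895

left sensor world pos  = (3, -9); dL² = 193
right sensor world pos = (1, -9); dR² = 225
sL = 60/193 = 60/193
sR = 60/225 = 4/15
mL = -1/2·sL + 1·sR = 322/2895
mR = 1/2·sL + 1·sR = 1222/2895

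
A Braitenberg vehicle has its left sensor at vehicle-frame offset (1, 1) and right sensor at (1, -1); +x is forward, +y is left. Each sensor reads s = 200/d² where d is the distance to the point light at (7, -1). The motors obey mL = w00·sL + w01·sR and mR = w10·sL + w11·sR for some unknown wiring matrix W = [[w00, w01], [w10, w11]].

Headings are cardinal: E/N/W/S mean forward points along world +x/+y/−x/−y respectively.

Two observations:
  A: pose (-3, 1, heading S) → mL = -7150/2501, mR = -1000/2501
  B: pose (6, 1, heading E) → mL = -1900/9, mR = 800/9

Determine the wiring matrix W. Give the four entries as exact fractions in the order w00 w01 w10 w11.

-1/2 -1 -1/2 1/2

obs A: pose=(-3,1,S) → sL=100/41, sR=100/61, mL=-7150/2501, mR=-1000/2501
obs B: pose=(6,1,E) → sL=200/9, sR=200, mL=-1900/9, mR=800/9
sensor matrix S = [[100/41, 100/61], [200/9, 200]]; det S = 10160000/22509
solve [mL_A; mL_B] = S·[w00; w01] and [mR_A; mR_B] = S·[w10; w11]:
  w00 = -1/2, w01 = -1, w10 = -1/2, w11 = 1/2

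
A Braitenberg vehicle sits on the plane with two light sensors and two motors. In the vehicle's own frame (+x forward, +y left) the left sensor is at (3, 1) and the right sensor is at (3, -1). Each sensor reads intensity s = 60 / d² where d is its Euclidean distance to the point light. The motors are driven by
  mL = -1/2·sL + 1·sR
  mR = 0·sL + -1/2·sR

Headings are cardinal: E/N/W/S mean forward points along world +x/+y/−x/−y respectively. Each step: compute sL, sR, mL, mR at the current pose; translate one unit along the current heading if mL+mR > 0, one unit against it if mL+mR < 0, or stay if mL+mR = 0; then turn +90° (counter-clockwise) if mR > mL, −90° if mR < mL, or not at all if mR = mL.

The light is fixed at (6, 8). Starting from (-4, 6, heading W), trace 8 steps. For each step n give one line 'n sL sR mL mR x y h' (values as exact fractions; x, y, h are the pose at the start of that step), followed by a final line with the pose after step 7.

n=0: pose=(-4,6,W); sL=30/89, sR=6/17; mL=279/1513, mR=-3/17; mL+mR=12/1513 → advance +1; mR−mL=-546/1513 → turn -1·90°
n=1: pose=(-5,6,N); sL=12/29, sR=60/101; mL=1134/2929, mR=-30/101; mL+mR=264/2929 → advance +1; mR−mL=-2004/2929 → turn -1·90°
n=2: pose=(-5,7,E); sL=15/16, sR=15/17; mL=225/544, mR=-15/34; mL+mR=-15/544 → advance -1; mR−mL=-465/544 → turn -1·90°
n=3: pose=(-6,7,S); sL=60/137, sR=12/37; mL=534/5069, mR=-6/37; mL+mR=-288/5069 → advance -1; mR−mL=-1356/5069 → turn -1·90°
n=4: pose=(-6,8,W); sL=30/113, sR=30/113; mL=15/113, mR=-15/113; mL+mR=0 → advance +0; mR−mL=-30/113 → turn -1·90°
n=5: pose=(-6,8,N); sL=30/89, sR=6/13; mL=339/1157, mR=-3/13; mL+mR=72/1157 → advance +1; mR−mL=-606/1157 → turn -1·90°
n=6: pose=(-6,9,E); sL=12/17, sR=20/27; mL=178/459, mR=-10/27; mL+mR=8/459 → advance +1; mR−mL=-116/153 → turn -1·90°
n=7: pose=(-5,9,S); sL=15/26, sR=15/37; mL=225/1924, mR=-15/74; mL+mR=-165/1924 → advance -1; mR−mL=-615/1924 → turn -1·90°

0 30/89 6/17 279/1513 -3/17 -4 6 W
1 12/29 60/101 1134/2929 -30/101 -5 6 N
2 15/16 15/17 225/544 -15/34 -5 7 E
3 60/137 12/37 534/5069 -6/37 -6 7 S
4 30/113 30/113 15/113 -15/113 -6 8 W
5 30/89 6/13 339/1157 -3/13 -6 8 N
6 12/17 20/27 178/459 -10/27 -6 9 E
7 15/26 15/37 225/1924 -15/74 -5 9 S
final -5 10 W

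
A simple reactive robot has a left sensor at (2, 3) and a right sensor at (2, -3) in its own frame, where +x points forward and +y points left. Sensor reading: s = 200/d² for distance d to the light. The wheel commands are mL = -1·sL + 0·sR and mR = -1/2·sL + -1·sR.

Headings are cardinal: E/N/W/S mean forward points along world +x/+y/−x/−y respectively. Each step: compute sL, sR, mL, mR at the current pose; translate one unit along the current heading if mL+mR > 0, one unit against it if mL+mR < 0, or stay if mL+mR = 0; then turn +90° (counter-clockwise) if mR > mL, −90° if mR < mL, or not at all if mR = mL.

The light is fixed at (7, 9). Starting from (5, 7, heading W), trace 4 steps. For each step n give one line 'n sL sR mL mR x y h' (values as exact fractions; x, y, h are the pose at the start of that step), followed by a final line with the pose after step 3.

0 200/41 200/17 -200/41 -9900/697 5 7 W
1 25/2 50 -25/2 -225/4 6 7 N
2 200 200/37 -200 -3900/37 6 6 E
3 100/13 100 -100/13 -1350/13 5 6 N
final 5 5 E

n=0: pose=(5,7,W); sL=200/41, sR=200/17; mL=-200/41, mR=-9900/697; mL+mR=-13300/697 → advance -1; mR−mL=-6500/697 → turn -1·90°
n=1: pose=(6,7,N); sL=25/2, sR=50; mL=-25/2, mR=-225/4; mL+mR=-275/4 → advance -1; mR−mL=-175/4 → turn -1·90°
n=2: pose=(6,6,E); sL=200, sR=200/37; mL=-200, mR=-3900/37; mL+mR=-11300/37 → advance -1; mR−mL=3500/37 → turn +1·90°
n=3: pose=(5,6,N); sL=100/13, sR=100; mL=-100/13, mR=-1350/13; mL+mR=-1450/13 → advance -1; mR−mL=-1250/13 → turn -1·90°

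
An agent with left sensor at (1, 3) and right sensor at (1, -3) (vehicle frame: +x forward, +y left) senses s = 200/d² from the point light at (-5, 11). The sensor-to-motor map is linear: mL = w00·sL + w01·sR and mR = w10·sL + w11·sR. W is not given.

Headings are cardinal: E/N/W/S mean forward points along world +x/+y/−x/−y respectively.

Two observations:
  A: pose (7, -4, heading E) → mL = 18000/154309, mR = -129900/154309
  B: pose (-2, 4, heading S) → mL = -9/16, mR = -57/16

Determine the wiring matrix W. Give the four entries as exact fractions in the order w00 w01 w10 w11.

obs A: pose=(7,-4,E) → sL=200/313, sR=200/493, mL=18000/154309, mR=-129900/154309
obs B: pose=(-2,4,S) → sL=2, sR=25/8, mL=-9/16, mR=-57/16
sensor matrix S = [[200/313, 200/493], [2, 25/8]]; det S = 182925/154309
solve [mL_A; mL_B] = S·[w00; w01] and [mR_A; mR_B] = S·[w10; w11]:
  w00 = 1/2, w01 = -1/2, w10 = -1, w11 = -1/2

1/2 -1/2 -1 -1/2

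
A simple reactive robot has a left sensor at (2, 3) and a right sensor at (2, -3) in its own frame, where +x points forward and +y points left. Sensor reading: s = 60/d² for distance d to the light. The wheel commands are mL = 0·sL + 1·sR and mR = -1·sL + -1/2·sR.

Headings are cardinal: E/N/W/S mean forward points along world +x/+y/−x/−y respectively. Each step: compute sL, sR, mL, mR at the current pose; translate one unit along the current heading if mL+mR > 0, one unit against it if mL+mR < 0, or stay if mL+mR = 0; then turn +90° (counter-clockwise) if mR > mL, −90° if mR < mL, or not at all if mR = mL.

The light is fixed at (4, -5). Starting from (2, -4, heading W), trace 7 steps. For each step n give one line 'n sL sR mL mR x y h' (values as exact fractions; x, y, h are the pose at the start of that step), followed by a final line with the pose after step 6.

n=0: pose=(2,-4,W); sL=3, sR=15/8; mL=15/8, mR=-63/16; mL+mR=-33/16 → advance -1; mR−mL=-93/16 → turn -1·90°
n=1: pose=(3,-4,N); sL=12/5, sR=60/13; mL=60/13, mR=-306/65; mL+mR=-6/65 → advance -1; mR−mL=-606/65 → turn -1·90°
n=2: pose=(3,-5,E); sL=6, sR=6; mL=6, mR=-9; mL+mR=-3 → advance -1; mR−mL=-15 → turn -1·90°
n=3: pose=(2,-5,S); sL=12, sR=60/29; mL=60/29, mR=-378/29; mL+mR=-318/29 → advance -1; mR−mL=-438/29 → turn -1·90°
n=4: pose=(2,-4,W); sL=3, sR=15/8; mL=15/8, mR=-63/16; mL+mR=-33/16 → advance -1; mR−mL=-93/16 → turn -1·90°
n=5: pose=(3,-4,N); sL=12/5, sR=60/13; mL=60/13, mR=-306/65; mL+mR=-6/65 → advance -1; mR−mL=-606/65 → turn -1·90°
n=6: pose=(3,-5,E); sL=6, sR=6; mL=6, mR=-9; mL+mR=-3 → advance -1; mR−mL=-15 → turn -1·90°

0 3 15/8 15/8 -63/16 2 -4 W
1 12/5 60/13 60/13 -306/65 3 -4 N
2 6 6 6 -9 3 -5 E
3 12 60/29 60/29 -378/29 2 -5 S
4 3 15/8 15/8 -63/16 2 -4 W
5 12/5 60/13 60/13 -306/65 3 -4 N
6 6 6 6 -9 3 -5 E
final 2 -5 S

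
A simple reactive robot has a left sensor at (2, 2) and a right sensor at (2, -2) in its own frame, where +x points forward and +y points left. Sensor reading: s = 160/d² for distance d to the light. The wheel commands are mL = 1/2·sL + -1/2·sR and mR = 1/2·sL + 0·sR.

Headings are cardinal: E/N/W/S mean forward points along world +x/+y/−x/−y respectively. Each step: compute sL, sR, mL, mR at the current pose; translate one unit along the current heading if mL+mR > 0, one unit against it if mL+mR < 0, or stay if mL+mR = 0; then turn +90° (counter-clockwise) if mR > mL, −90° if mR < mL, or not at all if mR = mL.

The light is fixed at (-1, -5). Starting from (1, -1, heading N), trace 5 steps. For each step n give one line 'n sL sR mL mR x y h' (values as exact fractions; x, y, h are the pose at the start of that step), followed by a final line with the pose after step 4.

n=0: pose=(1,-1,N); sL=40/9, sR=40/13; mL=80/117, mR=20/9; mL+mR=340/117 → advance +1; mR−mL=20/13 → turn +1·90°
n=1: pose=(1,0,W); sL=160/9, sR=160/49; mL=3200/441, mR=80/9; mL+mR=7120/441 → advance +1; mR−mL=80/49 → turn +1·90°
n=2: pose=(0,0,S); sL=80/9, sR=16; mL=-32/9, mR=40/9; mL+mR=8/9 → advance +1; mR−mL=8 → turn +1·90°
n=3: pose=(0,-1,E); sL=32/9, sR=160/13; mL=-512/117, mR=16/9; mL+mR=-304/117 → advance -1; mR−mL=80/13 → turn +1·90°
n=4: pose=(-1,-1,N); sL=4, sR=4; mL=0, mR=2; mL+mR=2 → advance +1; mR−mL=2 → turn +1·90°

0 40/9 40/13 80/117 20/9 1 -1 N
1 160/9 160/49 3200/441 80/9 1 0 W
2 80/9 16 -32/9 40/9 0 0 S
3 32/9 160/13 -512/117 16/9 0 -1 E
4 4 4 0 2 -1 -1 N
final -1 0 W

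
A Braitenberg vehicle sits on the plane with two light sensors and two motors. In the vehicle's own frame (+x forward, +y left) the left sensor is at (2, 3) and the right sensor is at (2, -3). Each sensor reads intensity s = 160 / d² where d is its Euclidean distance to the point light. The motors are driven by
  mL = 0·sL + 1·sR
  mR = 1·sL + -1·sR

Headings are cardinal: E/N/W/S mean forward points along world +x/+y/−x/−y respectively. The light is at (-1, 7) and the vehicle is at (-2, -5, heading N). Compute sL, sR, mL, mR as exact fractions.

left sensor world pos  = (-5, -3); dL² = 116
right sensor world pos = (1, -3); dR² = 104
sL = 160/116 = 40/29
sR = 160/104 = 20/13
mL = 0·sL + 1·sR = 20/13
mR = 1·sL + -1·sR = -60/377

40/29 20/13 20/13 -60/377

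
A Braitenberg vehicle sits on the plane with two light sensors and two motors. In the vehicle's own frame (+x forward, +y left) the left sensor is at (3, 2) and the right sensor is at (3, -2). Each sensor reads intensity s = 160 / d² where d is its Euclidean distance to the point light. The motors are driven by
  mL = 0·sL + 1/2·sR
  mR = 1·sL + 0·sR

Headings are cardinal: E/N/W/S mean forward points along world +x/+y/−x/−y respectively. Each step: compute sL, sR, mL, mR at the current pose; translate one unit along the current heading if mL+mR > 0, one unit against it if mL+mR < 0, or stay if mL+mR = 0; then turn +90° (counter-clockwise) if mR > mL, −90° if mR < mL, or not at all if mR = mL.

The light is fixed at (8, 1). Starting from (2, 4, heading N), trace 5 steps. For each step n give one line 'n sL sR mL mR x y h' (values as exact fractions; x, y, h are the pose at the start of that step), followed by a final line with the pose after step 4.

0 8/5 40/13 20/13 8/5 2 4 N
1 32/17 160/117 80/117 32/17 2 5 W
2 80/13 80/41 40/41 80/13 1 5 S
3 160/41 160/17 80/17 160/41 1 4 E
4 10 5/2 5/4 10 2 4 S
final 2 3 E

n=0: pose=(2,4,N); sL=8/5, sR=40/13; mL=20/13, mR=8/5; mL+mR=204/65 → advance +1; mR−mL=4/65 → turn +1·90°
n=1: pose=(2,5,W); sL=32/17, sR=160/117; mL=80/117, mR=32/17; mL+mR=5104/1989 → advance +1; mR−mL=2384/1989 → turn +1·90°
n=2: pose=(1,5,S); sL=80/13, sR=80/41; mL=40/41, mR=80/13; mL+mR=3800/533 → advance +1; mR−mL=2760/533 → turn +1·90°
n=3: pose=(1,4,E); sL=160/41, sR=160/17; mL=80/17, mR=160/41; mL+mR=6000/697 → advance +1; mR−mL=-560/697 → turn -1·90°
n=4: pose=(2,4,S); sL=10, sR=5/2; mL=5/4, mR=10; mL+mR=45/4 → advance +1; mR−mL=35/4 → turn +1·90°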